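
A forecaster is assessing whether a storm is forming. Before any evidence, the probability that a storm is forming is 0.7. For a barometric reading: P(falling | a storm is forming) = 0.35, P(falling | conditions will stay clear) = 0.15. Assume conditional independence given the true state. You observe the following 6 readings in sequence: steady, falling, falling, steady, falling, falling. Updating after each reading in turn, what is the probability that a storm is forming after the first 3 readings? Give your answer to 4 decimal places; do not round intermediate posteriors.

0.9067

After 'steady': P(storm) = 0.65·0.7000 / (0.65·0.7000 + 0.85·0.3000) ≈ 0.6408
After 'falling': P(storm) = 0.35·0.6408 / (0.35·0.6408 + 0.15·0.3592) ≈ 0.8063
After 'falling': P(storm) = 0.35·0.8063 / (0.35·0.8063 + 0.15·0.1937) ≈ 0.9067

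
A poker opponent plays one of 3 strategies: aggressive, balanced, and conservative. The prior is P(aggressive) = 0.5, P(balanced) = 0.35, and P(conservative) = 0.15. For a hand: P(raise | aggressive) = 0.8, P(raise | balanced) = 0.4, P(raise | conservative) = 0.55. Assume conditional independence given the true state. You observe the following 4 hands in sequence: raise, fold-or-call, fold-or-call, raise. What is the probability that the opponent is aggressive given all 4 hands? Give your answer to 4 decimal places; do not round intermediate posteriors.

0.3037

After 'raise': normaliser = 0.8·0.5000 + 0.4·0.3500 + 0.55·0.1500; P(aggressive) ≈ 0.6426, P(balanced) ≈ 0.2249, P(conservative) ≈ 0.1325
After 'fold-or-call': normaliser = 0.2·0.6426 + 0.6·0.2249 + 0.45·0.1325; P(aggressive) ≈ 0.3978, P(balanced) ≈ 0.4177, P(conservative) ≈ 0.1846
After 'fold-or-call': normaliser = 0.2·0.3978 + 0.6·0.4177 + 0.45·0.1846; P(aggressive) ≈ 0.1925, P(balanced) ≈ 0.6065, P(conservative) ≈ 0.2010
After 'raise': normaliser = 0.8·0.1925 + 0.4·0.6065 + 0.55·0.2010; P(aggressive) ≈ 0.3037, P(balanced) ≈ 0.4783, P(conservative) ≈ 0.2180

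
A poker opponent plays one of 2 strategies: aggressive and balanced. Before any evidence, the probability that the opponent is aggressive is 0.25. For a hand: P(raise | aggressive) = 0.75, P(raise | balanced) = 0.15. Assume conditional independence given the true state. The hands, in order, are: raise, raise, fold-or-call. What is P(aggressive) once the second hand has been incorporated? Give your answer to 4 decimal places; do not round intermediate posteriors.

After 'raise': P(aggressive) = 0.75·0.2500 / (0.75·0.2500 + 0.15·0.7500) ≈ 0.6250
After 'raise': P(aggressive) = 0.75·0.6250 / (0.75·0.6250 + 0.15·0.3750) ≈ 0.8929

0.8929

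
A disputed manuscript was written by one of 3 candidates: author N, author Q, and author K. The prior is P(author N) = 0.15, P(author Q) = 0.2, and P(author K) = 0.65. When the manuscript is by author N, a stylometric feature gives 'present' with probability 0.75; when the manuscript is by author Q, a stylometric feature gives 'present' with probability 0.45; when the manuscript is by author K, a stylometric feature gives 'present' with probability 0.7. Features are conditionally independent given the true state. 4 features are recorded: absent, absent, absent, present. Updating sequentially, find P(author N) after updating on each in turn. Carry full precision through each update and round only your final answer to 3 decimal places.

0.061

After 'absent': normaliser = 0.25·0.1500 + 0.55·0.2000 + 0.3·0.6500; P(author N) ≈ 0.1095, P(author Q) ≈ 0.3212, P(author K) ≈ 0.5693
After 'absent': normaliser = 0.25·0.1095 + 0.55·0.3212 + 0.3·0.5693; P(author N) ≈ 0.0730, P(author Q) ≈ 0.4713, P(author K) ≈ 0.4557
After 'absent': normaliser = 0.25·0.0730 + 0.55·0.4713 + 0.3·0.4557; P(author N) ≈ 0.0441, P(author Q) ≈ 0.6258, P(author K) ≈ 0.3301
After 'present': normaliser = 0.75·0.0441 + 0.45·0.6258 + 0.7·0.3301; P(author N) ≈ 0.0606, P(author Q) ≈ 0.5160, P(author K) ≈ 0.4234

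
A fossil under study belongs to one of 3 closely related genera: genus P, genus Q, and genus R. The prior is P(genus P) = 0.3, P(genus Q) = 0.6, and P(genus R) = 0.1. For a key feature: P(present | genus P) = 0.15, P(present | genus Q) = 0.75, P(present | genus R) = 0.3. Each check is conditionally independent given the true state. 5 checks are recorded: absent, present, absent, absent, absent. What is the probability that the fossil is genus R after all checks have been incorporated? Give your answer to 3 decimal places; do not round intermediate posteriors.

0.222

After 'absent': normaliser = 0.85·0.3000 + 0.25·0.6000 + 0.7·0.1000; P(genus P) ≈ 0.5368, P(genus Q) ≈ 0.3158, P(genus R) ≈ 0.1474
After 'present': normaliser = 0.15·0.5368 + 0.75·0.3158 + 0.3·0.1474; P(genus P) ≈ 0.2227, P(genus Q) ≈ 0.6550, P(genus R) ≈ 0.1223
After 'absent': normaliser = 0.85·0.2227 + 0.25·0.6550 + 0.7·0.1223; P(genus P) ≈ 0.4316, P(genus Q) ≈ 0.3733, P(genus R) ≈ 0.1951
After 'absent': normaliser = 0.85·0.4316 + 0.25·0.3733 + 0.7·0.1951; P(genus P) ≈ 0.6147, P(genus Q) ≈ 0.1564, P(genus R) ≈ 0.2289
After 'absent': normaliser = 0.85·0.6147 + 0.25·0.1564 + 0.7·0.2289; P(genus P) ≈ 0.7239, P(genus Q) ≈ 0.0542, P(genus R) ≈ 0.2220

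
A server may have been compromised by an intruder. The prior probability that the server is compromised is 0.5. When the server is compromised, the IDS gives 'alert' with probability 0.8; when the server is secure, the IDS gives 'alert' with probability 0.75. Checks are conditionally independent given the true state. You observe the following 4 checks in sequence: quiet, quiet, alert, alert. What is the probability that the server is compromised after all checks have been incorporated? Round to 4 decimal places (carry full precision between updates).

0.4214

After 'quiet': P(compromised) = 0.2·0.5000 / (0.2·0.5000 + 0.25·0.5000) ≈ 0.4444
After 'quiet': P(compromised) = 0.2·0.4444 / (0.2·0.4444 + 0.25·0.5556) ≈ 0.3902
After 'alert': P(compromised) = 0.8·0.3902 / (0.8·0.3902 + 0.75·0.6098) ≈ 0.4057
After 'alert': P(compromised) = 0.8·0.4057 / (0.8·0.4057 + 0.75·0.5943) ≈ 0.4214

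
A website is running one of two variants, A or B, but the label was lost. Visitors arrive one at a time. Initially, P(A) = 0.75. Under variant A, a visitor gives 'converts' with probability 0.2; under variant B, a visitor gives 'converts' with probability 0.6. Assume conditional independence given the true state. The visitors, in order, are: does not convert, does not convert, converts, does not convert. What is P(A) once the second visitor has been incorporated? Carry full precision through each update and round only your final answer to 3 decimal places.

After 'does not convert': P(A) = 0.8·0.7500 / (0.8·0.7500 + 0.4·0.2500) ≈ 0.8571
After 'does not convert': P(A) = 0.8·0.8571 / (0.8·0.8571 + 0.4·0.1429) ≈ 0.9231

0.923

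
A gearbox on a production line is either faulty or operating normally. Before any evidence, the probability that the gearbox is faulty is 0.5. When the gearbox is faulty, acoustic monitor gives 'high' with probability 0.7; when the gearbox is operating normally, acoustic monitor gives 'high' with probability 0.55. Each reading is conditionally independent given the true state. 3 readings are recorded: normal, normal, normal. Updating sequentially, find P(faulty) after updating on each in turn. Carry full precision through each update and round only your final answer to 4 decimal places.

0.2286

After 'normal': P(faulty) = 0.3·0.5000 / (0.3·0.5000 + 0.45·0.5000) ≈ 0.4000
After 'normal': P(faulty) = 0.3·0.4000 / (0.3·0.4000 + 0.45·0.6000) ≈ 0.3077
After 'normal': P(faulty) = 0.3·0.3077 / (0.3·0.3077 + 0.45·0.6923) ≈ 0.2286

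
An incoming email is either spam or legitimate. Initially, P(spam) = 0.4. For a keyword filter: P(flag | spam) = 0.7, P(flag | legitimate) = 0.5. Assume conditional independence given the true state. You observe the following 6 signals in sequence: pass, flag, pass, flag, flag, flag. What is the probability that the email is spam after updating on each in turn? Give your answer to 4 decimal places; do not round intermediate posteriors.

After 'pass': P(spam) = 0.3·0.4000 / (0.3·0.4000 + 0.5·0.6000) ≈ 0.2857
After 'flag': P(spam) = 0.7·0.2857 / (0.7·0.2857 + 0.5·0.7143) ≈ 0.3590
After 'pass': P(spam) = 0.3·0.3590 / (0.3·0.3590 + 0.5·0.6410) ≈ 0.2515
After 'flag': P(spam) = 0.7·0.2515 / (0.7·0.2515 + 0.5·0.7485) ≈ 0.3199
After 'flag': P(spam) = 0.7·0.3199 / (0.7·0.3199 + 0.5·0.6801) ≈ 0.3971
After 'flag': P(spam) = 0.7·0.3971 / (0.7·0.3971 + 0.5·0.6029) ≈ 0.4797

0.4797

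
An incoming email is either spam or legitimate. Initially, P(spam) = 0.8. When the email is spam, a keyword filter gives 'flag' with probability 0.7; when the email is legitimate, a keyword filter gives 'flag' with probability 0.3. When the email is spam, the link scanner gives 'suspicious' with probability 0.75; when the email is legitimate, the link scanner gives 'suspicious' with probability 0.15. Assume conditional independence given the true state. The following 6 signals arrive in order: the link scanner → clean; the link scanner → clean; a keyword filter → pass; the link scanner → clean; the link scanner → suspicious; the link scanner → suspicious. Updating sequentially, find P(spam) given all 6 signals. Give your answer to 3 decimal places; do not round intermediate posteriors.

0.522

Apply Bayes' rule sequentially, carrying P(spam) forward.
After the link scanner='clean': P(spam) = 0.25·0.8000 / (0.25·0.8000 + 0.85·0.2000) ≈ 0.5405
After the link scanner='clean': P(spam) = 0.25·0.5405 / (0.25·0.5405 + 0.85·0.4595) ≈ 0.2571
After a keyword filter='pass': P(spam) = 0.3·0.2571 / (0.3·0.2571 + 0.7·0.7429) ≈ 0.1291
After the link scanner='clean': P(spam) = 0.25·0.1291 / (0.25·0.1291 + 0.85·0.8709) ≈ 0.0418
After the link scanner='suspicious': P(spam) = 0.75·0.0418 / (0.75·0.0418 + 0.15·0.9582) ≈ 0.1790
After the link scanner='suspicious': P(spam) = 0.75·0.1790 / (0.75·0.1790 + 0.15·0.8210) ≈ 0.5216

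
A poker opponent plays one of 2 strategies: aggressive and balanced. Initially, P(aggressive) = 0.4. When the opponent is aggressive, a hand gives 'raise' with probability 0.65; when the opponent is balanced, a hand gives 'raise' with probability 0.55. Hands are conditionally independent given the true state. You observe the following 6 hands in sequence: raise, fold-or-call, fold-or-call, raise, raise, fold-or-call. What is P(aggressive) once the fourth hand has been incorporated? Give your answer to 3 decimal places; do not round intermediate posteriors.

After 'raise': P(aggressive) = 0.65·0.4000 / (0.65·0.4000 + 0.55·0.6000) ≈ 0.4407
After 'fold-or-call': P(aggressive) = 0.35·0.4407 / (0.35·0.4407 + 0.45·0.5593) ≈ 0.3800
After 'fold-or-call': P(aggressive) = 0.35·0.3800 / (0.35·0.3800 + 0.45·0.6200) ≈ 0.3228
After 'raise': P(aggressive) = 0.65·0.3228 / (0.65·0.3228 + 0.55·0.6772) ≈ 0.3603

0.360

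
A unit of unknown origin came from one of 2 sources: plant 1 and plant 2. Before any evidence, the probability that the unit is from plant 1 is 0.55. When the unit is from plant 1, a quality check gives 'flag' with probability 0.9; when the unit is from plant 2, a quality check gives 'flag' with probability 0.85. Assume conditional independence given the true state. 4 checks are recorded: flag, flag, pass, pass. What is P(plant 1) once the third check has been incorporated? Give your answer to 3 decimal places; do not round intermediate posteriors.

0.477

After 'flag': P(plant 1) = 0.9·0.5500 / (0.9·0.5500 + 0.85·0.4500) ≈ 0.5641
After 'flag': P(plant 1) = 0.9·0.5641 / (0.9·0.5641 + 0.85·0.4359) ≈ 0.5781
After 'pass': P(plant 1) = 0.1·0.5781 / (0.1·0.5781 + 0.15·0.4219) ≈ 0.4774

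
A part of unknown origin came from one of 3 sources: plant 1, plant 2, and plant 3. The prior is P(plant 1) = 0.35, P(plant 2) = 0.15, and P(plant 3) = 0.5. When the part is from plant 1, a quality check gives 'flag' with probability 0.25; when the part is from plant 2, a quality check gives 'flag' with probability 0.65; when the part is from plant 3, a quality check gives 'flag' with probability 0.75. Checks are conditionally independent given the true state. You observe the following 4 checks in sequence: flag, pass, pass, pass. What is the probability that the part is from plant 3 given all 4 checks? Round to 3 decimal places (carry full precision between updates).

0.125

After 'flag': normaliser = 0.25·0.3500 + 0.65·0.1500 + 0.75·0.5000; P(plant 1) ≈ 0.1562, P(plant 2) ≈ 0.1741, P(plant 3) ≈ 0.6696
After 'pass': normaliser = 0.75·0.1562 + 0.35·0.1741 + 0.25·0.6696; P(plant 1) ≈ 0.3391, P(plant 2) ≈ 0.1764, P(plant 3) ≈ 0.4845
After 'pass': normaliser = 0.75·0.3391 + 0.35·0.1764 + 0.25·0.4845; P(plant 1) ≈ 0.5818, P(plant 2) ≈ 0.1412, P(plant 3) ≈ 0.2770
After 'pass': normaliser = 0.75·0.5818 + 0.35·0.1412 + 0.25·0.2770; P(plant 1) ≈ 0.7862, P(plant 2) ≈ 0.0890, P(plant 3) ≈ 0.1248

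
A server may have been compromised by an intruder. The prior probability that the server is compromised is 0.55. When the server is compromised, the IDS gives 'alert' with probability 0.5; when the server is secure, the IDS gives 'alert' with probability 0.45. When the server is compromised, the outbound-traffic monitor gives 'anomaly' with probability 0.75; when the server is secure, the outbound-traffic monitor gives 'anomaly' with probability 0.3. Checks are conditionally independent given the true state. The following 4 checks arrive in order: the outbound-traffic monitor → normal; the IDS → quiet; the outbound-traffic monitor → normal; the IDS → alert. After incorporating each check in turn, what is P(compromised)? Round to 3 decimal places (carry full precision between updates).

After the outbound-traffic monitor='normal': P(compromised) = 0.25·0.5500 / (0.25·0.5500 + 0.7·0.4500) ≈ 0.3039
After the IDS='quiet': P(compromised) = 0.5·0.3039 / (0.5·0.3039 + 0.55·0.6961) ≈ 0.2841
After the outbound-traffic monitor='normal': P(compromised) = 0.25·0.2841 / (0.25·0.2841 + 0.7·0.7159) ≈ 0.1241
After the IDS='alert': P(compromised) = 0.5·0.1241 / (0.5·0.1241 + 0.45·0.8759) ≈ 0.1360

0.136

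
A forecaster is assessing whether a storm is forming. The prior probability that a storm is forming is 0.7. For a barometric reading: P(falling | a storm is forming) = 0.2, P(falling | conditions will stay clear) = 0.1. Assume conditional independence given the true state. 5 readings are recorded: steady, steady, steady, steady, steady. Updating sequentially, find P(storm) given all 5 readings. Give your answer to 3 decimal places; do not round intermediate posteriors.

After 'steady': P(storm) = 0.8·0.7000 / (0.8·0.7000 + 0.9·0.3000) ≈ 0.6747
After 'steady': P(storm) = 0.8·0.6747 / (0.8·0.6747 + 0.9·0.3253) ≈ 0.6483
After 'steady': P(storm) = 0.8·0.6483 / (0.8·0.6483 + 0.9·0.3517) ≈ 0.6210
After 'steady': P(storm) = 0.8·0.6210 / (0.8·0.6210 + 0.9·0.3790) ≈ 0.5929
After 'steady': P(storm) = 0.8·0.5929 / (0.8·0.5929 + 0.9·0.4071) ≈ 0.5642

0.564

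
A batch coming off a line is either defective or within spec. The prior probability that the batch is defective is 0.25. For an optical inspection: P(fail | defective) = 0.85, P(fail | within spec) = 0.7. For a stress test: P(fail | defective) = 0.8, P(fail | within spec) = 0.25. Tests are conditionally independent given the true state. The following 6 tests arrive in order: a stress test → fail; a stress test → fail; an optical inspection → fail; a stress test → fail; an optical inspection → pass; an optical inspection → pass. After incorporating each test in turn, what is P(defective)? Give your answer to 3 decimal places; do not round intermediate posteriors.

After a stress test='fail': P(defective) = 0.8·0.2500 / (0.8·0.2500 + 0.25·0.7500) ≈ 0.5161
After a stress test='fail': P(defective) = 0.8·0.5161 / (0.8·0.5161 + 0.25·0.4839) ≈ 0.7734
After an optical inspection='fail': P(defective) = 0.85·0.7734 / (0.85·0.7734 + 0.7·0.2266) ≈ 0.8056
After a stress test='fail': P(defective) = 0.8·0.8056 / (0.8·0.8056 + 0.25·0.1944) ≈ 0.9299
After an optical inspection='pass': P(defective) = 0.15·0.9299 / (0.15·0.9299 + 0.3·0.0701) ≈ 0.8690
After an optical inspection='pass': P(defective) = 0.15·0.8690 / (0.15·0.8690 + 0.3·0.1310) ≈ 0.7683

0.768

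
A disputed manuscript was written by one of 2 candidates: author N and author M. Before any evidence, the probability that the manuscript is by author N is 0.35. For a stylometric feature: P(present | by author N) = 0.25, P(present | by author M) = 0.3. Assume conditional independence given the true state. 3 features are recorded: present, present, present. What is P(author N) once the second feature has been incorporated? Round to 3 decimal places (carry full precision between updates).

0.272

After 'present': P(author N) = 0.25·0.3500 / (0.25·0.3500 + 0.3·0.6500) ≈ 0.3097
After 'present': P(author N) = 0.25·0.3097 / (0.25·0.3097 + 0.3·0.6903) ≈ 0.2722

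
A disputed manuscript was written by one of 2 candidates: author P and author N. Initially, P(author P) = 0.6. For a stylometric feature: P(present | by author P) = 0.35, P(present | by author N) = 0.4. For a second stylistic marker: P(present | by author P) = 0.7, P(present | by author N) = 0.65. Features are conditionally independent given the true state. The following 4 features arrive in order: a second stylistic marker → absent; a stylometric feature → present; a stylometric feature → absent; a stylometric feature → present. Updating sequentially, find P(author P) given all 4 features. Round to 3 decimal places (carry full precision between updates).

0.516

After a second stylistic marker='absent': P(author P) = 0.3·0.6000 / (0.3·0.6000 + 0.35·0.4000) ≈ 0.5625
After a stylometric feature='present': P(author P) = 0.35·0.5625 / (0.35·0.5625 + 0.4·0.4375) ≈ 0.5294
After a stylometric feature='absent': P(author P) = 0.65·0.5294 / (0.65·0.5294 + 0.6·0.4706) ≈ 0.5493
After a stylometric feature='present': P(author P) = 0.35·0.5493 / (0.35·0.5493 + 0.4·0.4507) ≈ 0.5161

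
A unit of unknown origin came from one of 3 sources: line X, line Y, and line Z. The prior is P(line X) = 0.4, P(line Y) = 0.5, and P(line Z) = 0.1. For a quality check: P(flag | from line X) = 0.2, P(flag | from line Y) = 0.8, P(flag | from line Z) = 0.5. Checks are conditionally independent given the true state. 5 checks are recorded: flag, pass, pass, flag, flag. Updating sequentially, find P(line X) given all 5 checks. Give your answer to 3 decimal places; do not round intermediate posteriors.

0.133

After 'flag': normaliser = 0.2·0.4000 + 0.8·0.5000 + 0.5·0.1000; P(line X) ≈ 0.1509, P(line Y) ≈ 0.7547, P(line Z) ≈ 0.0943
After 'pass': normaliser = 0.8·0.1509 + 0.2·0.7547 + 0.5·0.0943; P(line X) ≈ 0.3787, P(line Y) ≈ 0.4734, P(line Z) ≈ 0.1479
After 'pass': normaliser = 0.8·0.3787 + 0.2·0.4734 + 0.5·0.1479; P(line X) ≈ 0.6424, P(line Y) ≈ 0.2008, P(line Z) ≈ 0.1568
After 'flag': normaliser = 0.2·0.6424 + 0.8·0.2008 + 0.5·0.1568; P(line X) ≈ 0.3496, P(line Y) ≈ 0.4370, P(line Z) ≈ 0.2134
After 'flag': normaliser = 0.2·0.3496 + 0.8·0.4370 + 0.5·0.2134; P(line X) ≈ 0.1329, P(line Y) ≈ 0.6644, P(line Z) ≈ 0.2028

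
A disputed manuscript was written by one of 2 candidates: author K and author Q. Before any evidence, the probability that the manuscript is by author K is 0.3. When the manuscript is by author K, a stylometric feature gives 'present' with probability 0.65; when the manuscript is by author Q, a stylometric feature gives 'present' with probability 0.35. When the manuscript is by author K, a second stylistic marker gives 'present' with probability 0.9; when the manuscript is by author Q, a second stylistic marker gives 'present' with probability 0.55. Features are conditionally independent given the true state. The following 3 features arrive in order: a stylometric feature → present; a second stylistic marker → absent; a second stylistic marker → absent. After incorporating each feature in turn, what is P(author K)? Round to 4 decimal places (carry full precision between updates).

After a stylometric feature='present': P(author K) = 0.65·0.3000 / (0.65·0.3000 + 0.35·0.7000) ≈ 0.4432
After a second stylistic marker='absent': P(author K) = 0.1·0.4432 / (0.1·0.4432 + 0.45·0.5568) ≈ 0.1503
After a second stylistic marker='absent': P(author K) = 0.1·0.1503 / (0.1·0.1503 + 0.45·0.8497) ≈ 0.0378

0.0378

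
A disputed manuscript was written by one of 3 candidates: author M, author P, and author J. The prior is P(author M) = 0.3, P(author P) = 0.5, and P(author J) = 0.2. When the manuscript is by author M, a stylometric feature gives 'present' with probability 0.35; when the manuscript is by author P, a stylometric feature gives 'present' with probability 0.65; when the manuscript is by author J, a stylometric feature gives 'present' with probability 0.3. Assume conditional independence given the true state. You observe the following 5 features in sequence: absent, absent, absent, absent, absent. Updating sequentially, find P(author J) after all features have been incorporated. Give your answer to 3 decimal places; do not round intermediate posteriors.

After 'absent': normaliser = 0.65·0.3000 + 0.35·0.5000 + 0.7·0.2000; P(author M) ≈ 0.3824, P(author P) ≈ 0.3431, P(author J) ≈ 0.2745
After 'absent': normaliser = 0.65·0.3824 + 0.35·0.3431 + 0.7·0.2745; P(author M) ≈ 0.4432, P(author P) ≈ 0.2142, P(author J) ≈ 0.3427
After 'absent': normaliser = 0.65·0.4432 + 0.35·0.2142 + 0.7·0.3427; P(author M) ≈ 0.4778, P(author P) ≈ 0.1243, P(author J) ≈ 0.3979
After 'absent': normaliser = 0.65·0.4778 + 0.35·0.1243 + 0.7·0.3979; P(author M) ≈ 0.4910, P(author P) ≈ 0.0688, P(author J) ≈ 0.4402
After 'absent': normaliser = 0.65·0.4910 + 0.35·0.0688 + 0.7·0.4402; P(author M) ≈ 0.4899, P(author P) ≈ 0.0370, P(author J) ≈ 0.4731

0.473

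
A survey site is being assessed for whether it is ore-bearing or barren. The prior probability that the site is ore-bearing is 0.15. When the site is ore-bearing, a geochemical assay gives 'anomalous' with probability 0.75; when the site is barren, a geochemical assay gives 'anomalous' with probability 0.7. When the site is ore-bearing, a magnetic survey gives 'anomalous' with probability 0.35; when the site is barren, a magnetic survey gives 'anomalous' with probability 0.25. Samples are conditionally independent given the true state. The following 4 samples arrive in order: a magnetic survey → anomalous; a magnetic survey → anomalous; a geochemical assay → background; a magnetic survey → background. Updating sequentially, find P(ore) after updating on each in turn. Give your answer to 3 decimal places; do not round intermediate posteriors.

0.200

Each posterior becomes the prior for the next update.
After a magnetic survey='anomalous': P(ore) = 0.35·0.1500 / (0.35·0.1500 + 0.25·0.8500) ≈ 0.1981
After a magnetic survey='anomalous': P(ore) = 0.35·0.1981 / (0.35·0.1981 + 0.25·0.8019) ≈ 0.2570
After a geochemical assay='background': P(ore) = 0.25·0.2570 / (0.25·0.2570 + 0.3·0.7430) ≈ 0.2237
After a magnetic survey='background': P(ore) = 0.65·0.2237 / (0.65·0.2237 + 0.75·0.7763) ≈ 0.1999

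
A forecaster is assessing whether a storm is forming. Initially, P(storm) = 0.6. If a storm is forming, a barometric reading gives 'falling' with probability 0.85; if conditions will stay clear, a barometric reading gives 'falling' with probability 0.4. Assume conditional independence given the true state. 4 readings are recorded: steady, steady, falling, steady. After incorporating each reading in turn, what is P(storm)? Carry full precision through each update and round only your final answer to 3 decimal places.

0.047

Each posterior becomes the prior for the next update.
After 'steady': P(storm) = 0.15·0.6000 / (0.15·0.6000 + 0.6·0.4000) ≈ 0.2727
After 'steady': P(storm) = 0.15·0.2727 / (0.15·0.2727 + 0.6·0.7273) ≈ 0.0857
After 'falling': P(storm) = 0.85·0.0857 / (0.85·0.0857 + 0.4·0.9143) ≈ 0.1661
After 'steady': P(storm) = 0.15·0.1661 / (0.15·0.1661 + 0.6·0.8339) ≈ 0.0474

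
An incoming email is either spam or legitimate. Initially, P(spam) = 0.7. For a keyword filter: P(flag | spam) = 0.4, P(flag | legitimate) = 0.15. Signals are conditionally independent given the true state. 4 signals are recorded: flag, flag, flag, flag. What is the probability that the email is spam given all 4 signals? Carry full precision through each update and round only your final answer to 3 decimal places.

0.992

Each posterior becomes the prior for the next update.
After 'flag': P(spam) = 0.4·0.7000 / (0.4·0.7000 + 0.15·0.3000) ≈ 0.8615
After 'flag': P(spam) = 0.4·0.8615 / (0.4·0.8615 + 0.15·0.1385) ≈ 0.9432
After 'flag': P(spam) = 0.4·0.9432 / (0.4·0.9432 + 0.15·0.0568) ≈ 0.9779
After 'flag': P(spam) = 0.4·0.9779 / (0.4·0.9779 + 0.15·0.0221) ≈ 0.9916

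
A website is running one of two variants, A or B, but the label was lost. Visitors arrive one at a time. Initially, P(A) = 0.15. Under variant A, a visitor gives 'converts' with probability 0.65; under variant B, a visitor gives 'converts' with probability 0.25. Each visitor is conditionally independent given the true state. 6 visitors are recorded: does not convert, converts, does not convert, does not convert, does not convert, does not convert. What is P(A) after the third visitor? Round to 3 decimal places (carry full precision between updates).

After 'does not convert': P(A) = 0.35·0.1500 / (0.35·0.1500 + 0.75·0.8500) ≈ 0.0761
After 'converts': P(A) = 0.65·0.0761 / (0.65·0.0761 + 0.25·0.9239) ≈ 0.1764
After 'does not convert': P(A) = 0.35·0.1764 / (0.35·0.1764 + 0.75·0.8236) ≈ 0.0908

0.091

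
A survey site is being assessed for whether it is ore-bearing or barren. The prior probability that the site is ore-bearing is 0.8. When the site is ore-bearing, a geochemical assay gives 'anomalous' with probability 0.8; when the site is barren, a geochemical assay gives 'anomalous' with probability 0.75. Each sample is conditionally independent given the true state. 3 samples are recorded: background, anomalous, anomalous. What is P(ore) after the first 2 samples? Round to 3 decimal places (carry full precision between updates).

After 'background': P(ore) = 0.2·0.8000 / (0.2·0.8000 + 0.25·0.2000) ≈ 0.7619
After 'anomalous': P(ore) = 0.8·0.7619 / (0.8·0.7619 + 0.75·0.2381) ≈ 0.7734

0.773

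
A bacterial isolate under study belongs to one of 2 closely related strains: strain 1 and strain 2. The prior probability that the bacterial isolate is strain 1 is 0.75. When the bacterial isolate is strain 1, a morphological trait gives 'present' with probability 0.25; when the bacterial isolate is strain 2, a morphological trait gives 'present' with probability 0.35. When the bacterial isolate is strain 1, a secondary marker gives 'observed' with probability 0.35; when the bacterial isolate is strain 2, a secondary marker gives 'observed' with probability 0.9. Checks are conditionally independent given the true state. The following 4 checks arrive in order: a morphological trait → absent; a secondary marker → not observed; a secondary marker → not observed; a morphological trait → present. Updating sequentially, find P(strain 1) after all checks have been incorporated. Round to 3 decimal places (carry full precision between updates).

0.991

Each posterior becomes the prior for the next update.
After a morphological trait='absent': P(strain 1) = 0.75·0.7500 / (0.75·0.7500 + 0.65·0.2500) ≈ 0.7759
After a secondary marker='not observed': P(strain 1) = 0.65·0.7759 / (0.65·0.7759 + 0.1·0.2241) ≈ 0.9574
After a secondary marker='not observed': P(strain 1) = 0.65·0.9574 / (0.65·0.9574 + 0.1·0.0426) ≈ 0.9932
After a morphological trait='present': P(strain 1) = 0.25·0.9932 / (0.25·0.9932 + 0.35·0.0068) ≈ 0.9905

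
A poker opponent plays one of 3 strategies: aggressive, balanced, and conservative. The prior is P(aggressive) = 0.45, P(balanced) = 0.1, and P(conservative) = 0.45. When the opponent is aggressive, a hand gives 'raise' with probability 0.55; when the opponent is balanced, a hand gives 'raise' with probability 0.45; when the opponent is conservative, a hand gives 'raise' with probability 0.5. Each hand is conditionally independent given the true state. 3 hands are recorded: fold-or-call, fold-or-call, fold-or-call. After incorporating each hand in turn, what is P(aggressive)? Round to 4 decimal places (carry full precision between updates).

After 'fold-or-call': normaliser = 0.45·0.4500 + 0.55·0.1000 + 0.5·0.4500; P(aggressive) ≈ 0.4197, P(balanced) ≈ 0.1140, P(conservative) ≈ 0.4663
After 'fold-or-call': normaliser = 0.45·0.4197 + 0.55·0.1140 + 0.5·0.4663; P(aggressive) ≈ 0.3896, P(balanced) ≈ 0.1293, P(conservative) ≈ 0.4810
After 'fold-or-call': normaliser = 0.45·0.3896 + 0.55·0.1293 + 0.5·0.4810; P(aggressive) ≈ 0.3600, P(balanced) ≈ 0.1461, P(conservative) ≈ 0.4939

0.3600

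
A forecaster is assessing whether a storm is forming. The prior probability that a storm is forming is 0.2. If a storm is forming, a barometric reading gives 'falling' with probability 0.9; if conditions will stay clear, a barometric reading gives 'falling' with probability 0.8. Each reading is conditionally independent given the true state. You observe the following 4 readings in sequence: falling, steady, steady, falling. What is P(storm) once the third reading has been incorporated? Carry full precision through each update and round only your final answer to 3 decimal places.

Each posterior becomes the prior for the next update.
After 'falling': P(storm) = 0.9·0.2000 / (0.9·0.2000 + 0.8·0.8000) ≈ 0.2195
After 'steady': P(storm) = 0.1·0.2195 / (0.1·0.2195 + 0.2·0.7805) ≈ 0.1233
After 'steady': P(storm) = 0.1·0.1233 / (0.1·0.1233 + 0.2·0.8767) ≈ 0.0657

0.066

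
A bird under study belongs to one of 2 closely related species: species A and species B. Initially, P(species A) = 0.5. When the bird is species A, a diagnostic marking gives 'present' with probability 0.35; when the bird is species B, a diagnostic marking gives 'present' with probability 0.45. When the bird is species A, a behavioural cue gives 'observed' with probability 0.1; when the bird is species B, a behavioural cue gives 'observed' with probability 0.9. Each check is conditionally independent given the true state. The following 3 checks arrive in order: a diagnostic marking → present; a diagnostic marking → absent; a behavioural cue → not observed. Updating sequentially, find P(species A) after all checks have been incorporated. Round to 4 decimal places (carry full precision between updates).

After a diagnostic marking='present': P(species A) = 0.35·0.5000 / (0.35·0.5000 + 0.45·0.5000) ≈ 0.4375
After a diagnostic marking='absent': P(species A) = 0.65·0.4375 / (0.65·0.4375 + 0.55·0.5625) ≈ 0.4789
After a behavioural cue='not observed': P(species A) = 0.9·0.4789 / (0.9·0.4789 + 0.1·0.5211) ≈ 0.8922

0.8922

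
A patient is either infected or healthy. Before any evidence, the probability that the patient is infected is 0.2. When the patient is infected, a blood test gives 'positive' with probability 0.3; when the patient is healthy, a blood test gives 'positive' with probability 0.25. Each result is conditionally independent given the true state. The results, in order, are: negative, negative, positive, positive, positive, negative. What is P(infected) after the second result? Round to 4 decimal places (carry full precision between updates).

Each posterior becomes the prior for the next update.
After 'negative': P(infected) = 0.7·0.2000 / (0.7·0.2000 + 0.75·0.8000) ≈ 0.1892
After 'negative': P(infected) = 0.7·0.1892 / (0.7·0.1892 + 0.75·0.8108) ≈ 0.1788

0.1788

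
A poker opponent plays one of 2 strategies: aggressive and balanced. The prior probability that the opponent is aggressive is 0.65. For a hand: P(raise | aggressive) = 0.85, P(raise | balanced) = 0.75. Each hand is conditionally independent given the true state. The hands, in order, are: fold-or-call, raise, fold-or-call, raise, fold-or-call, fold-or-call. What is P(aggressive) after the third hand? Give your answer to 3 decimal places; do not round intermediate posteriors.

After 'fold-or-call': P(aggressive) = 0.15·0.6500 / (0.15·0.6500 + 0.25·0.3500) ≈ 0.5270
After 'raise': P(aggressive) = 0.85·0.5270 / (0.85·0.5270 + 0.75·0.4730) ≈ 0.5581
After 'fold-or-call': P(aggressive) = 0.15·0.5581 / (0.15·0.5581 + 0.25·0.4419) ≈ 0.4311

0.431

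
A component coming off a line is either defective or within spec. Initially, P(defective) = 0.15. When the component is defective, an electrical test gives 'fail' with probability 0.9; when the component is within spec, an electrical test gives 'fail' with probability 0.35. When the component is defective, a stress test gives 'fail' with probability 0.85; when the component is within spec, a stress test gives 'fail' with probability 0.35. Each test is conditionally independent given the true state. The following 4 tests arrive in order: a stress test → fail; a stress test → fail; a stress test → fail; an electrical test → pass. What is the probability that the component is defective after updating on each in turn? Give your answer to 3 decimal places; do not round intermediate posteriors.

0.280

Each posterior becomes the prior for the next update.
After a stress test='fail': P(defective) = 0.85·0.1500 / (0.85·0.1500 + 0.35·0.8500) ≈ 0.3000
After a stress test='fail': P(defective) = 0.85·0.3000 / (0.85·0.3000 + 0.35·0.7000) ≈ 0.5100
After a stress test='fail': P(defective) = 0.85·0.5100 / (0.85·0.5100 + 0.35·0.4900) ≈ 0.7165
After an electrical test='pass': P(defective) = 0.1·0.7165 / (0.1·0.7165 + 0.65·0.2835) ≈ 0.2800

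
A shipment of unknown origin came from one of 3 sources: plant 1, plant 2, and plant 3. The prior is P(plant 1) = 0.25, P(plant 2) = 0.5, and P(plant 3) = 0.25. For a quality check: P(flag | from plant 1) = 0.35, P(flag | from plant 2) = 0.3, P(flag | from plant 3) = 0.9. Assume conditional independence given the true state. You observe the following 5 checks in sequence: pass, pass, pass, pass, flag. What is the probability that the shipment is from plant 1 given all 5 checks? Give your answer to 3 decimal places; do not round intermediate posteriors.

0.302

Each posterior becomes the prior for the next update.
After 'pass': normaliser = 0.65·0.2500 + 0.7·0.5000 + 0.1·0.2500; P(plant 1) ≈ 0.3023, P(plant 2) ≈ 0.6512, P(plant 3) ≈ 0.0465
After 'pass': normaliser = 0.65·0.3023 + 0.7·0.6512 + 0.1·0.0465; P(plant 1) ≈ 0.2991, P(plant 2) ≈ 0.6938, P(plant 3) ≈ 0.0071
After 'pass': normaliser = 0.65·0.2991 + 0.7·0.6938 + 0.1·0.0071; P(plant 1) ≈ 0.2856, P(plant 2) ≈ 0.7134, P(plant 3) ≈ 0.0010
After 'pass': normaliser = 0.65·0.2856 + 0.7·0.7134 + 0.1·0.0010; P(plant 1) ≈ 0.2710, P(plant 2) ≈ 0.7289, P(plant 3) ≈ 0.0002
After 'flag': normaliser = 0.35·0.2710 + 0.3·0.7289 + 0.9·0.0002; P(plant 1) ≈ 0.3024, P(plant 2) ≈ 0.6972, P(plant 3) ≈ 0.0004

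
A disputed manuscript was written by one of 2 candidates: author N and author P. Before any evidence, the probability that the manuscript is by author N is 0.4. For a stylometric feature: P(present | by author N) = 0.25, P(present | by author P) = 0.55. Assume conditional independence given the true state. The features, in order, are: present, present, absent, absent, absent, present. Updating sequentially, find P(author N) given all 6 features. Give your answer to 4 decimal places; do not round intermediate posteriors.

0.2247

Each posterior becomes the prior for the next update.
After 'present': P(author N) = 0.25·0.4000 / (0.25·0.4000 + 0.55·0.6000) ≈ 0.2326
After 'present': P(author N) = 0.25·0.2326 / (0.25·0.2326 + 0.55·0.7674) ≈ 0.1211
After 'absent': P(author N) = 0.75·0.1211 / (0.75·0.1211 + 0.45·0.8789) ≈ 0.1867
After 'absent': P(author N) = 0.75·0.1867 / (0.75·0.1867 + 0.45·0.8133) ≈ 0.2767
After 'absent': P(author N) = 0.75·0.2767 / (0.75·0.2767 + 0.45·0.7233) ≈ 0.3894
After 'present': P(author N) = 0.25·0.3894 / (0.25·0.3894 + 0.55·0.6106) ≈ 0.2247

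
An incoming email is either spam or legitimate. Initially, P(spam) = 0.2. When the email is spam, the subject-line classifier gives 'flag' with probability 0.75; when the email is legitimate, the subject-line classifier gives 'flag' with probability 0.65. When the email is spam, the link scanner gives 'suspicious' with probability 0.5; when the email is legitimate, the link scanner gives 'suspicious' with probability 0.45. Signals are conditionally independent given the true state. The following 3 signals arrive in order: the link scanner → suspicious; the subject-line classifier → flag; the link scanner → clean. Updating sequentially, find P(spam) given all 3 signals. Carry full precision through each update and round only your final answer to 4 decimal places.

After the link scanner='suspicious': P(spam) = 0.5·0.2000 / (0.5·0.2000 + 0.45·0.8000) ≈ 0.2174
After the subject-line classifier='flag': P(spam) = 0.75·0.2174 / (0.75·0.2174 + 0.65·0.7826) ≈ 0.2427
After the link scanner='clean': P(spam) = 0.5·0.2427 / (0.5·0.2427 + 0.55·0.7573) ≈ 0.2256

0.2256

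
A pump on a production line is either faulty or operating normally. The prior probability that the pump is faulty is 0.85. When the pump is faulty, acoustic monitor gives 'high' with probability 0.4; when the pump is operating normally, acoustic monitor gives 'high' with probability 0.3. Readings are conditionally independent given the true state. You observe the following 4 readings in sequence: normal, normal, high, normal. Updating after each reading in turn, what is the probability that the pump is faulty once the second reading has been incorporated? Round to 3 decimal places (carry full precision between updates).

0.806

After 'normal': P(faulty) = 0.6·0.8500 / (0.6·0.8500 + 0.7·0.1500) ≈ 0.8293
After 'normal': P(faulty) = 0.6·0.8293 / (0.6·0.8293 + 0.7·0.1707) ≈ 0.8063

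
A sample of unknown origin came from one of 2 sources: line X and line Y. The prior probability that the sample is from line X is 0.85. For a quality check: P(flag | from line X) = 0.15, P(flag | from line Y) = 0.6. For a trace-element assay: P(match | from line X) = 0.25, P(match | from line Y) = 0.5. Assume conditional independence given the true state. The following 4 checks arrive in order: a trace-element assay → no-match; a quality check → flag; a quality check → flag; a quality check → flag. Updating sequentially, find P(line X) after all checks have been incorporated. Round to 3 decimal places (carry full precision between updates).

0.117

After a trace-element assay='no-match': P(line X) = 0.75·0.8500 / (0.75·0.8500 + 0.5·0.1500) ≈ 0.8947
After a quality check='flag': P(line X) = 0.15·0.8947 / (0.15·0.8947 + 0.6·0.1053) ≈ 0.6800
After a quality check='flag': P(line X) = 0.15·0.6800 / (0.15·0.6800 + 0.6·0.3200) ≈ 0.3469
After a quality check='flag': P(line X) = 0.15·0.3469 / (0.15·0.3469 + 0.6·0.6531) ≈ 0.1172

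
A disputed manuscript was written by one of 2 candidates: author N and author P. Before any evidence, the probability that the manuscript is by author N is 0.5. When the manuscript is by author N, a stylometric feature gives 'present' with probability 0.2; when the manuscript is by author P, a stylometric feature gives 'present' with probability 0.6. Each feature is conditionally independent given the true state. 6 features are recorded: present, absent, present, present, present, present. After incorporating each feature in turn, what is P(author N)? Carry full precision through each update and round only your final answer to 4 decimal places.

0.0082

After 'present': P(author N) = 0.2·0.5000 / (0.2·0.5000 + 0.6·0.5000) ≈ 0.2500
After 'absent': P(author N) = 0.8·0.2500 / (0.8·0.2500 + 0.4·0.7500) ≈ 0.4000
After 'present': P(author N) = 0.2·0.4000 / (0.2·0.4000 + 0.6·0.6000) ≈ 0.1818
After 'present': P(author N) = 0.2·0.1818 / (0.2·0.1818 + 0.6·0.8182) ≈ 0.0690
After 'present': P(author N) = 0.2·0.0690 / (0.2·0.0690 + 0.6·0.9310) ≈ 0.0241
After 'present': P(author N) = 0.2·0.0241 / (0.2·0.0241 + 0.6·0.9759) ≈ 0.0082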